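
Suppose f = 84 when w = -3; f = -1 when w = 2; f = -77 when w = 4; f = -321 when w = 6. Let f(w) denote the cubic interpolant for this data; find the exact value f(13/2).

-839/2

Using Newton's divided-difference form:
f[-3,2] = (-1 - 84) / (2 - (-3)) = -17
f[2,4] = (-77 - (-1)) / (4 - 2) = -38
f[4,6] = (-321 - (-77)) / (6 - 4) = -122
f[-3,2,4] = (-38 - (-17)) / (4 - (-3)) = -3
f[2,4,6] = (-122 - (-38)) / (6 - 2) = -21
f[-3,2,4,6] = (-21 - (-3)) / (6 - (-3)) = -2
f(13/2) = 84 + (-17)·(19/2) + (-3)·(19/2)·(9/2) + (-2)·(19/2)·(9/2)·(5/2) = -839/2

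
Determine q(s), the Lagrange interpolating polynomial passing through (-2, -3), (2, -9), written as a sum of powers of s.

q(s) = -(3/2)s - 6

Build the Lagrange basis polynomials:
L_0(s) = (s - 2) / [-4] = -(1/4)s + 1/2
L_1(s) = (s + 2) / [4] = (1/4)s + 1/2
q(s) = (-3)·L_0 + (-9)·L_1
  (-3)·L_0(s) = (3/4)s - 3/2
  (-9)·L_1(s) = -(9/4)s - 9/2
Adding term by term: -(3/2)s - 6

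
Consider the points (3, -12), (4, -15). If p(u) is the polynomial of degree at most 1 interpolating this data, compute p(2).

-9

Evaluate each Lagrange basis at u = 2:
L_0(2) = (-2)/[(-1)] = 2
L_1(2) = (-1)/[(1)] = -1
Sum: (-12)·(2) + (-15)·(-1) = -9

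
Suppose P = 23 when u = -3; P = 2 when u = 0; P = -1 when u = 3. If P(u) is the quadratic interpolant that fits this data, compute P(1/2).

1/4

Evaluate each Lagrange basis at u = 1/2:
L_0(1/2) = (1/2)·(-5/2)/[(-3)·(-6)] = -5/72
L_1(1/2) = (7/2)·(-5/2)/[(3)·(-3)] = 35/36
L_2(1/2) = (7/2)·(1/2)/[(6)·(3)] = 7/72
Sum: 23·(-5/72) + 2·(35/36) + (-1)·(7/72) = 1/4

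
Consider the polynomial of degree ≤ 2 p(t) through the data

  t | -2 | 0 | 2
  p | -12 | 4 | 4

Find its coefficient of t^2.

-2

The leading coefficient equals the top divided difference p[-2,0,2].
p[-2,0] = (4 - (-12)) / (0 - (-2)) = 8
p[0,2] = (4 - 4) / (2 - 0) = 0
p[-2,0,2] = (0 - 8) / (2 - (-2)) = -2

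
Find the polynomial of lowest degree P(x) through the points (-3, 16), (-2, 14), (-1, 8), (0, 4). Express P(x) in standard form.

Newton's divided differences:
P[-3,-2] = (14 - 16) / (-2 - (-3)) = -2
P[-2,-1] = (8 - 14) / (-1 - (-2)) = -6
P[-1,0] = (4 - 8) / (0 - (-1)) = -4
P[-3,-2,-1] = (-6 - (-2)) / (-1 - (-3)) = -2
P[-2,-1,0] = (-4 - (-6)) / (0 - (-2)) = 1
P[-3,-2,-1,0] = (1 - (-2)) / (0 - (-3)) = 1
P(x) = 16 + (-2)·(x + 3) + (-2)·(x + 3)(x + 2) + 1·(x + 3)(x + 2)(x + 1)
Expanding: P(x) = x^3 + 4x^2 - x + 4

P(x) = x^3 + 4x^2 - x + 4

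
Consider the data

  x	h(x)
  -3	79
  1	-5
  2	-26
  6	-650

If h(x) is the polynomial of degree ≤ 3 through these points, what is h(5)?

L_0(5) = (4)·(3)·(-1)/[(-4)·(-5)·(-9)] = 1/15
L_1(5) = (8)·(3)·(-1)/[(4)·(-1)·(-5)] = -6/5
L_2(5) = (8)·(4)·(-1)/[(5)·(1)·(-4)] = 8/5
L_3(5) = (8)·(4)·(3)/[(9)·(5)·(4)] = 8/15
Sum: 79·(1/15) + (-5)·(-6/5) + (-26)·(8/5) + (-650)·(8/15) = -377

-377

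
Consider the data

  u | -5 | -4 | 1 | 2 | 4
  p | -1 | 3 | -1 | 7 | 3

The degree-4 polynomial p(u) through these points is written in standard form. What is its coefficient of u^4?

-97/945

Build the Lagrange basis polynomials:
L_0(u) = (u + 4)(u - 1)(u - 2)(u - 4) / [378] = (1/378)u^4 - (1/126)u^3 - (1/27)u^2 + (8/63)u - 16/189
L_1(u) = (u + 5)(u - 1)(u - 2)(u - 4) / [-240] = -(1/240)u^4 + (1/120)u^3 + (7/80)u^2 - (31/120)u + 1/6
L_2(u) = (u + 5)(u + 4)(u - 2)(u - 4) / [90] = (1/90)u^4 + (1/30)u^3 - (13/45)u^2 - (8/15)u + 16/9
L_3(u) = (u + 5)(u + 4)(u - 1)(u - 4) / [-84] = -(1/84)u^4 - (1/21)u^3 + (1/4)u^2 + (16/21)u - 20/21
L_4(u) = (u + 5)(u + 4)(u - 1)(u - 2) / [432] = (1/432)u^4 + (1/72)u^3 - (5/432)u^2 - (7/72)u + 5/54
p(u) = (-1)·L_0 + 3·L_1 + (-1)·L_2 + 7·L_3 + 3·L_4
Only the coefficient of u^4 is needed; take it from each L_i and combine:
(-1)·(1/378) + 3·(-1/240) + (-1)·(1/90) + 7·(-1/84) + 3·(1/432) = -97/945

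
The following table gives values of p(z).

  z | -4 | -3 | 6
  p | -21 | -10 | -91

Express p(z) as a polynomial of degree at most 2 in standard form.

L_0(z) = (z + 3)(z - 6) / [10] = (1/10)z^2 - (3/10)z - 9/5
L_1(z) = (z + 4)(z - 6) / [-9] = -(1/9)z^2 + (2/9)z + 8/3
L_2(z) = (z + 4)(z + 3) / [90] = (1/90)z^2 + (7/90)z + 2/15
p(z) = (-21)·L_0 + (-10)·L_1 + (-91)·L_2
  (-21)·L_0(z) = -(21/10)z^2 + (63/10)z + 189/5
  (-10)·L_1(z) = (10/9)z^2 - (20/9)z - 80/3
  (-91)·L_2(z) = -(91/90)z^2 - (637/90)z - 182/15
Adding term by term: -2z^2 - 3z - 1

p(z) = -2z^2 - 3z - 1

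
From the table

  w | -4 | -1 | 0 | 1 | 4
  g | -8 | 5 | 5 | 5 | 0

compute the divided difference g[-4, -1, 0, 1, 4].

g[-4,-1] = (5 - (-8)) / (-1 - (-4)) = 13/3
g[-1,0] = (5 - 5) / (0 - (-1)) = 0
g[0,1] = (5 - 5) / (1 - 0) = 0
g[1,4] = (0 - 5) / (4 - 1) = -5/3
g[-4,-1,0] = (0 - 13/3) / (0 - (-4)) = -13/12
g[-1,0,1] = (0 - 0) / (1 - (-1)) = 0
g[0,1,4] = (-5/3 - 0) / (4 - 0) = -5/12
g[-4,-1,0,1] = (0 - (-13/12)) / (1 - (-4)) = 13/60
g[-1,0,1,4] = (-5/12 - 0) / (4 - (-1)) = -1/12
g[-4,-1,0,1,4] = (-1/12 - 13/60) / (4 - (-4)) = -3/80

-3/80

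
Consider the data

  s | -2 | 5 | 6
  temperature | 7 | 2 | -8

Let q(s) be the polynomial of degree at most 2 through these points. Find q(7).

Using Newton's divided-difference form:
q[-2,5] = (2 - 7) / (5 - (-2)) = -5/7
q[5,6] = (-8 - 2) / (6 - 5) = -10
q[-2,5,6] = (-10 - (-5/7)) / (6 - (-2)) = -65/56
q(7) = 7 + (-5/7)·(9) + (-65/56)·(9)·(2) = -569/28

-569/28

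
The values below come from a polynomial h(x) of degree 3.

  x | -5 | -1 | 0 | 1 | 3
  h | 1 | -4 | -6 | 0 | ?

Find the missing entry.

263/5

The 4 known values determine h uniquely (degree ≤ 3).
L_0(3) = (4)·(3)·(2)/[(-4)·(-5)·(-6)] = -1/5
L_1(3) = (8)·(3)·(2)/[(4)·(-1)·(-2)] = 6
L_2(3) = (8)·(4)·(2)/[(5)·(1)·(-1)] = -64/5
L_3(3) = (8)·(4)·(3)/[(6)·(2)·(1)] = 8
Sum: 1·(-1/5) + (-4)·(6) + (-6)·(-64/5) + 0 = 263/5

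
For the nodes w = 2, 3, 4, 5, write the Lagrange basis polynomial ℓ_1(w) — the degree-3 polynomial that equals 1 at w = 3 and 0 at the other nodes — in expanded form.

ℓ_1(w) = (w - 2)(w - 4)(w - 5) / [(1)·(-1)·(-2)]
       = (w^3 - 11w^2 + 38w - 40) / (2)

ℓ_1(w) = (1/2)w^3 - (11/2)w^2 + 19w - 20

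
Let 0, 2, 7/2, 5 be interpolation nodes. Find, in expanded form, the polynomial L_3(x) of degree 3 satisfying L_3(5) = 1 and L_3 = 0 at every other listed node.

L_3(x) = x(x - 2)(x - 7/2) / [(5)·(3)·(3/2)]
       = (x^3 - (11/2)x^2 + 7x) / (45/2)

L_3(x) = (2/45)x^3 - (11/45)x^2 + (14/45)x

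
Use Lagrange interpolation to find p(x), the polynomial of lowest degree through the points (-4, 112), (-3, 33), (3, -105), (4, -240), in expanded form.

p(x) = -3x^3 - 4x^2 + 4x

L_0(x) = (x + 3)(x - 3)(x - 4) / [-56] = -(1/56)x^3 + (1/14)x^2 + (9/56)x - 9/14
L_1(x) = (x + 4)(x - 3)(x - 4) / [42] = (1/42)x^3 - (1/14)x^2 - (8/21)x + 8/7
L_2(x) = (x + 4)(x + 3)(x - 4) / [-42] = -(1/42)x^3 - (1/14)x^2 + (8/21)x + 8/7
L_3(x) = (x + 4)(x + 3)(x - 3) / [56] = (1/56)x^3 + (1/14)x^2 - (9/56)x - 9/14
p(x) = 112·L_0 + 33·L_1 + (-105)·L_2 + (-240)·L_3
  112·L_0(x) = -2x^3 + 8x^2 + 18x - 72
  33·L_1(x) = (11/14)x^3 - (33/14)x^2 - (88/7)x + 264/7
  (-105)·L_2(x) = (5/2)x^3 + (15/2)x^2 - 40x - 120
  (-240)·L_3(x) = -(30/7)x^3 - (120/7)x^2 + (270/7)x + 1080/7
Adding term by term: -3x^3 - 4x^2 + 4x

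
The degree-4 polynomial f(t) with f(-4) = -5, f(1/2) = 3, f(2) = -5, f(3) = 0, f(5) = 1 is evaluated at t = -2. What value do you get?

Using Newton's divided-difference form:
f[-4,1/2] = (3 - (-5)) / (1/2 - (-4)) = 16/9
f[1/2,2] = (-5 - 3) / (2 - 1/2) = -16/3
f[2,3] = (0 - (-5)) / (3 - 2) = 5
f[3,5] = (1 - 0) / (5 - 3) = 1/2
f[-4,1/2,2] = (-16/3 - 16/9) / (2 - (-4)) = -32/27
f[1/2,2,3] = (5 - (-16/3)) / (3 - 1/2) = 62/15
f[2,3,5] = (1/2 - 5) / (5 - 2) = -3/2
f[-4,1/2,2,3] = (62/15 - (-32/27)) / (3 - (-4)) = 718/945
f[1/2,2,3,5] = (-3/2 - 62/15) / (5 - 1/2) = -169/135
f[-4,1/2,2,3,5] = (-169/135 - 718/945) / (5 - (-4)) = -1901/8505
f(-2) = -5 + (16/9)·(2) + (-32/27)·(2)·(-5/2) + (718/945)·(2)·(-5/2)·(-4) + (-1901/8505)·(2)·(-5/2)·(-4)·(-5) = 10213/243

10213/243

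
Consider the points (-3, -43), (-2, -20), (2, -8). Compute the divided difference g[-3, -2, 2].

g[-3,-2] = (-20 - (-43)) / (-2 - (-3)) = 23
g[-2,2] = (-8 - (-20)) / (2 - (-2)) = 3
g[-3,-2,2] = (3 - 23) / (2 - (-3)) = -4

-4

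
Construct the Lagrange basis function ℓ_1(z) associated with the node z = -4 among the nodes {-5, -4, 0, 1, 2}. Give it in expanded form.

ℓ_1(z) = (z + 5)z(z - 1)(z - 2) / [(1)·(-4)·(-5)·(-6)]
       = (z^4 + 2z^3 - 13z^2 + 10z) / (-120)

ℓ_1(z) = -(1/120)z^4 - (1/60)z^3 + (13/120)z^2 - (1/12)z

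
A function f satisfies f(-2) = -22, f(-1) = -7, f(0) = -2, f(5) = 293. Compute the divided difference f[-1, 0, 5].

f[-1,0] = (-2 - (-7)) / (0 - (-1)) = 5
f[0,5] = (293 - (-2)) / (5 - 0) = 59
f[-1,0,5] = (59 - 5) / (5 - (-1)) = 9

9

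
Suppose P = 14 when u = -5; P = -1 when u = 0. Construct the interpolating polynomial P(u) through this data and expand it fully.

P(u) = -3u - 1

L_0(u) = u / [-5] = -(1/5)u
L_1(u) = (u + 5) / [5] = (1/5)u + 1
P(u) = 14·L_0 + (-1)·L_1
  14·L_0(u) = -(14/5)u
  (-1)·L_1(u) = -(1/5)u - 1
Adding term by term: -3u - 1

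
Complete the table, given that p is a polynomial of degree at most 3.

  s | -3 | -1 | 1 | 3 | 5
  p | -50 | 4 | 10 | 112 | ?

454

The 4 known values determine p uniquely (degree ≤ 3).
Evaluate each Lagrange basis at s = 5:
L_0(5) = (6)·(4)·(2)/[(-2)·(-4)·(-6)] = -1
L_1(5) = (8)·(4)·(2)/[(2)·(-2)·(-4)] = 4
L_2(5) = (8)·(6)·(2)/[(4)·(2)·(-2)] = -6
L_3(5) = (8)·(6)·(4)/[(6)·(4)·(2)] = 4
Sum: (-50)·(-1) + 4·(4) + 10·(-6) + 112·(4) = 454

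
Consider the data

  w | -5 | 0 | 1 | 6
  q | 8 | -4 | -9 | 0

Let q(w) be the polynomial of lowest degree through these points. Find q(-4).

112/11

Evaluate each Lagrange basis at w = -4:
L_0(-4) = (-4)·(-5)·(-10)/[(-5)·(-6)·(-11)] = 20/33
L_1(-4) = (1)·(-5)·(-10)/[(5)·(-1)·(-6)] = 5/3
L_2(-4) = (1)·(-4)·(-10)/[(6)·(1)·(-5)] = -4/3
L_3(-4) = (1)·(-4)·(-5)/[(11)·(6)·(5)] = 2/33
Sum: 8·(20/33) + (-4)·(5/3) + (-9)·(-4/3) + 0 = 112/11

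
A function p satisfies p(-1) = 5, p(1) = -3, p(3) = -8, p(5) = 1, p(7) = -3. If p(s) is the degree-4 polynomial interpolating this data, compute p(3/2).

-5745/1024

Evaluate each Lagrange basis at s = 3/2:
L_0(3/2) = (1/2)·(-3/2)·(-7/2)·(-11/2)/[(-2)·(-4)·(-6)·(-8)] = -77/2048
L_1(3/2) = (5/2)·(-3/2)·(-7/2)·(-11/2)/[(2)·(-2)·(-4)·(-6)] = 385/512
L_2(3/2) = (5/2)·(1/2)·(-7/2)·(-11/2)/[(4)·(2)·(-2)·(-4)] = 385/1024
L_3(3/2) = (5/2)·(1/2)·(-3/2)·(-11/2)/[(6)·(4)·(2)·(-2)] = -55/512
L_4(3/2) = (5/2)·(1/2)·(-3/2)·(-7/2)/[(8)·(6)·(4)·(2)] = 35/2048
Sum: 5·(-77/2048) + (-3)·(385/512) + (-8)·(385/1024) + 1·(-55/512) + (-3)·(35/2048) = -5745/1024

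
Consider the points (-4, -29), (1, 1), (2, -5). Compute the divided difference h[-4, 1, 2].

h[-4,1] = (1 - (-29)) / (1 - (-4)) = 6
h[1,2] = (-5 - 1) / (2 - 1) = -6
h[-4,1,2] = (-6 - 6) / (2 - (-4)) = -2

-2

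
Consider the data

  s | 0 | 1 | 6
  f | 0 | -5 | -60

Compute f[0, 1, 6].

f[0,1] = (-5 - 0) / (1 - 0) = -5
f[1,6] = (-60 - (-5)) / (6 - 1) = -11
f[0,1,6] = (-11 - (-5)) / (6 - 0) = -1

-1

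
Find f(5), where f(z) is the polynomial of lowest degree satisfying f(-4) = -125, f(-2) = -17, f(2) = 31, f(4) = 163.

Using Newton's divided-difference form:
f[-4,-2] = (-17 - (-125)) / (-2 - (-4)) = 54
f[-2,2] = (31 - (-17)) / (2 - (-2)) = 12
f[2,4] = (163 - 31) / (4 - 2) = 66
f[-4,-2,2] = (12 - 54) / (2 - (-4)) = -7
f[-2,2,4] = (66 - 12) / (4 - (-2)) = 9
f[-4,-2,2,4] = (9 - (-7)) / (4 - (-4)) = 2
f(5) = -125 + 54·(9) + (-7)·(9)·(7) + 2·(9)·(7)·(3) = 298

298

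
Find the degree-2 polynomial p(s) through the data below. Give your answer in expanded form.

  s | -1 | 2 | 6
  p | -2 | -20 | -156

p(s) = -4s^2 - 2s

L_0(s) = (s - 2)(s - 6) / [21] = (1/21)s^2 - (8/21)s + 4/7
L_1(s) = (s + 1)(s - 6) / [-12] = -(1/12)s^2 + (5/12)s + 1/2
L_2(s) = (s + 1)(s - 2) / [28] = (1/28)s^2 - (1/28)s - 1/14
p(s) = (-2)·L_0 + (-20)·L_1 + (-156)·L_2
  (-2)·L_0(s) = -(2/21)s^2 + (16/21)s - 8/7
  (-20)·L_1(s) = (5/3)s^2 - (25/3)s - 10
  (-156)·L_2(s) = -(39/7)s^2 + (39/7)s + 78/7
Adding term by term: -4s^2 - 2s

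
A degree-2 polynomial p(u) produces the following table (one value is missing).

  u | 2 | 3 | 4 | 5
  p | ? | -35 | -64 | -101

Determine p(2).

-14

The 3 known values determine p uniquely (degree ≤ 2).
Evaluate each Lagrange basis at u = 2:
L_0(2) = (-2)·(-3)/[(-1)·(-2)] = 3
L_1(2) = (-1)·(-3)/[(1)·(-1)] = -3
L_2(2) = (-1)·(-2)/[(2)·(1)] = 1
Sum: (-35)·(3) + (-64)·(-3) + (-101)·(1) = -14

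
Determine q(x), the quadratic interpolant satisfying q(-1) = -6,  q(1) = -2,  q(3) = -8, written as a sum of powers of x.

Build the Lagrange basis polynomials:
L_0(x) = (x - 1)(x - 3) / [8] = (1/8)x^2 - (1/2)x + 3/8
L_1(x) = (x + 1)(x - 3) / [-4] = -(1/4)x^2 + (1/2)x + 3/4
L_2(x) = (x + 1)(x - 1) / [8] = (1/8)x^2 - 1/8
q(x) = (-6)·L_0 + (-2)·L_1 + (-8)·L_2
  (-6)·L_0(x) = -(3/4)x^2 + 3x - 9/4
  (-2)·L_1(x) = (1/2)x^2 - x - 3/2
  (-8)·L_2(x) = -x^2 + 1
Adding term by term: -(5/4)x^2 + 2x - 11/4

q(x) = -(5/4)x^2 + 2x - 11/4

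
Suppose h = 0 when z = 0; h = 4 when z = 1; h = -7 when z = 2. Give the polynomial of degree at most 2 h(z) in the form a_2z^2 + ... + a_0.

L_0(z) = (z - 1)(z - 2) / [2] = (1/2)z^2 - (3/2)z + 1
L_1(z) = z(z - 2) / [-1] = -z^2 + 2z
L_2(z) = z(z - 1) / [2] = (1/2)z^2 - (1/2)z
h(z) = 0·L_0 + 4·L_1 + (-7)·L_2
  0·L_0(z) = 0
  4·L_1(z) = -4z^2 + 8z
  (-7)·L_2(z) = -(7/2)z^2 + (7/2)z
Adding term by term: -(15/2)z^2 + (23/2)z

h(z) = -(15/2)z^2 + (23/2)z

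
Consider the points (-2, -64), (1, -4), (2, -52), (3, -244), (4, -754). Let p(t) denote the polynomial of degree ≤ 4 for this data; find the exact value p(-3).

-292

Evaluate each Lagrange basis at t = -3:
L_0(-3) = (-4)·(-5)·(-6)·(-7)/[(-3)·(-4)·(-5)·(-6)] = 7/3
L_1(-3) = (-1)·(-5)·(-6)·(-7)/[(3)·(-1)·(-2)·(-3)] = -35/3
L_2(-3) = (-1)·(-4)·(-6)·(-7)/[(4)·(1)·(-1)·(-2)] = 21
L_3(-3) = (-1)·(-4)·(-5)·(-7)/[(5)·(2)·(1)·(-1)] = -14
L_4(-3) = (-1)·(-4)·(-5)·(-6)/[(6)·(3)·(2)·(1)] = 10/3
Sum: (-64)·(7/3) + (-4)·(-35/3) + (-52)·(21) + (-244)·(-14) + (-754)·(10/3) = -292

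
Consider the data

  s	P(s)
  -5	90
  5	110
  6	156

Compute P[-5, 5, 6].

P[-5,5] = (110 - 90) / (5 - (-5)) = 2
P[5,6] = (156 - 110) / (6 - 5) = 46
P[-5,5,6] = (46 - 2) / (6 - (-5)) = 4

4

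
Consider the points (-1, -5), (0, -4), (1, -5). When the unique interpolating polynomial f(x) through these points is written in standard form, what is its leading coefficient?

The leading coefficient equals the top divided difference f[-1,0,1].
f[-1,0] = (-4 - (-5)) / (0 - (-1)) = 1
f[0,1] = (-5 - (-4)) / (1 - 0) = -1
f[-1,0,1] = (-1 - 1) / (1 - (-1)) = -1

-1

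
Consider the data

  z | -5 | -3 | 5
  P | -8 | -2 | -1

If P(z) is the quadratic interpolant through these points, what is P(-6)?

-949/80

L_0(-6) = (-3)·(-11)/[(-2)·(-10)] = 33/20
L_1(-6) = (-1)·(-11)/[(2)·(-8)] = -11/16
L_2(-6) = (-1)·(-3)/[(10)·(8)] = 3/80
Sum: (-8)·(33/20) + (-2)·(-11/16) + (-1)·(3/80) = -949/80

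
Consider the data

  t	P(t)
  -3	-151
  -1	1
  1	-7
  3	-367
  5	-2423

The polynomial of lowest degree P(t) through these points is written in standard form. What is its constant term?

Build the Lagrange basis polynomials:
L_0(t) = (t + 1)(t - 1)(t - 3)(t - 5) / [384] = (1/384)t^4 - (1/48)t^3 + (7/192)t^2 + (1/48)t - 5/128
L_1(t) = (t + 3)(t - 1)(t - 3)(t - 5) / [-96] = -(1/96)t^4 + (1/16)t^3 + (1/24)t^2 - (9/16)t + 15/32
L_2(t) = (t + 3)(t + 1)(t - 3)(t - 5) / [64] = (1/64)t^4 - (1/16)t^3 - (7/32)t^2 + (9/16)t + 45/64
L_3(t) = (t + 3)(t + 1)(t - 1)(t - 5) / [-96] = -(1/96)t^4 + (1/48)t^3 + (1/6)t^2 - (1/48)t - 5/32
L_4(t) = (t + 3)(t + 1)(t - 1)(t - 3) / [384] = (1/384)t^4 - (5/192)t^2 + 3/128
P(t) = (-151)·L_0 + 1·L_1 + (-7)·L_2 + (-367)·L_3 + (-2423)·L_4
Only the constant term is needed; take it from each L_i and combine:
(-151)·(-5/128) + 1·(15/32) + (-7)·(45/64) + (-367)·(-5/32) + (-2423)·(3/128) = 2

2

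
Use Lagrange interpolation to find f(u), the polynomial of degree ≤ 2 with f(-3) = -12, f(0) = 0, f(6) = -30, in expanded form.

f(u) = -u^2 + u

Build the Lagrange basis polynomials:
L_0(u) = u(u - 6) / [27] = (1/27)u^2 - (2/9)u
L_1(u) = (u + 3)(u - 6) / [-18] = -(1/18)u^2 + (1/6)u + 1
L_2(u) = (u + 3)u / [54] = (1/54)u^2 + (1/18)u
f(u) = (-12)·L_0 + 0·L_1 + (-30)·L_2
  (-12)·L_0(u) = -(4/9)u^2 + (8/3)u
  0·L_1(u) = 0
  (-30)·L_2(u) = -(5/9)u^2 - (5/3)u
Adding term by term: -u^2 + u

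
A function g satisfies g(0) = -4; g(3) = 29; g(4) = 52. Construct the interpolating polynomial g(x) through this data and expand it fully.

g(x) = 3x^2 + 2x - 4

L_0(x) = (x - 3)(x - 4) / [12] = (1/12)x^2 - (7/12)x + 1
L_1(x) = x(x - 4) / [-3] = -(1/3)x^2 + (4/3)x
L_2(x) = x(x - 3) / [4] = (1/4)x^2 - (3/4)x
g(x) = (-4)·L_0 + 29·L_1 + 52·L_2
  (-4)·L_0(x) = -(1/3)x^2 + (7/3)x - 4
  29·L_1(x) = -(29/3)x^2 + (116/3)x
  52·L_2(x) = 13x^2 - 39x
Adding term by term: 3x^2 + 2x - 4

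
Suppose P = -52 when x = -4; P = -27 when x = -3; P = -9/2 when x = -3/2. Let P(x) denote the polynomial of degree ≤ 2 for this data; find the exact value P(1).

-7

Using Newton's divided-difference form:
P[-4,-3] = (-27 - (-52)) / (-3 - (-4)) = 25
P[-3,-3/2] = (-9/2 - (-27)) / (-3/2 - (-3)) = 15
P[-4,-3,-3/2] = (15 - 25) / (-3/2 - (-4)) = -4
P(1) = -52 + 25·(5) + (-4)·(5)·(4) = -7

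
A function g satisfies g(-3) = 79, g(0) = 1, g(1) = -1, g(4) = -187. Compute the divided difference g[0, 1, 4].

-15

g[0,1] = (-1 - 1) / (1 - 0) = -2
g[1,4] = (-187 - (-1)) / (4 - 1) = -62
g[0,1,4] = (-62 - (-2)) / (4 - 0) = -15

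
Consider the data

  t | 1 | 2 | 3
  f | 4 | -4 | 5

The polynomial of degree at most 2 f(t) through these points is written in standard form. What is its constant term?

Build the Lagrange basis polynomials:
L_0(t) = (t - 2)(t - 3) / [2] = (1/2)t^2 - (5/2)t + 3
L_1(t) = (t - 1)(t - 3) / [-1] = -t^2 + 4t - 3
L_2(t) = (t - 1)(t - 2) / [2] = (1/2)t^2 - (3/2)t + 1
f(t) = 4·L_0 + (-4)·L_1 + 5·L_2
Only the constant term is needed; take it from each L_i and combine:
4·(3) + (-4)·(-3) + 5·(1) = 29

29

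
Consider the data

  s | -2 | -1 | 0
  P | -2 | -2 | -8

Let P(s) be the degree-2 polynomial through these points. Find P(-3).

-8

Evaluate each Lagrange basis at s = -3:
L_0(-3) = (-2)·(-3)/[(-1)·(-2)] = 3
L_1(-3) = (-1)·(-3)/[(1)·(-1)] = -3
L_2(-3) = (-1)·(-2)/[(2)·(1)] = 1
Sum: (-2)·(3) + (-2)·(-3) + (-8)·(1) = -8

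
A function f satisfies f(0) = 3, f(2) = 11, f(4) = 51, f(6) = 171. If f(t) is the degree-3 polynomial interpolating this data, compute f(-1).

-4

Evaluate each Lagrange basis at t = -1:
L_0(-1) = (-3)·(-5)·(-7)/[(-2)·(-4)·(-6)] = 35/16
L_1(-1) = (-1)·(-5)·(-7)/[(2)·(-2)·(-4)] = -35/16
L_2(-1) = (-1)·(-3)·(-7)/[(4)·(2)·(-2)] = 21/16
L_3(-1) = (-1)·(-3)·(-5)/[(6)·(4)·(2)] = -5/16
Sum: 3·(35/16) + 11·(-35/16) + 51·(21/16) + 171·(-5/16) = -4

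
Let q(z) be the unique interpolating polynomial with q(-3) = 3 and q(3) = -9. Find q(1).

Evaluate each Lagrange basis at z = 1:
L_0(1) = (-2)/[(-6)] = 1/3
L_1(1) = (4)/[(6)] = 2/3
Sum: 3·(1/3) + (-9)·(2/3) = -5

-5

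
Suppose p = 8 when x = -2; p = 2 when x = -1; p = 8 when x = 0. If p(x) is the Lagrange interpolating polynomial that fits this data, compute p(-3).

26

L_0(-3) = (-2)·(-3)/[(-1)·(-2)] = 3
L_1(-3) = (-1)·(-3)/[(1)·(-1)] = -3
L_2(-3) = (-1)·(-2)/[(2)·(1)] = 1
Sum: 8·(3) + 2·(-3) + 8·(1) = 26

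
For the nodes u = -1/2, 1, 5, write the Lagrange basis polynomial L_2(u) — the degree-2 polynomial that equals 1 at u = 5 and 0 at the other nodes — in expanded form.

L_2(u) = (u + 1/2)(u - 1) / [(11/2)·(4)]
       = (u^2 - (1/2)u - 1/2) / (22)

L_2(u) = (1/22)u^2 - (1/44)u - 1/44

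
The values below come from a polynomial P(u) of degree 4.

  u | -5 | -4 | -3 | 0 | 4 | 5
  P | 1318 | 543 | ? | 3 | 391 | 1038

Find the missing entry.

174

The 5 known values determine P uniquely (degree ≤ 4).
Evaluate each Lagrange basis at u = -3:
L_0(-3) = (1)·(-3)·(-7)·(-8)/[(-1)·(-5)·(-9)·(-10)] = -28/75
L_1(-3) = (2)·(-3)·(-7)·(-8)/[(1)·(-4)·(-8)·(-9)] = 7/6
L_2(-3) = (2)·(1)·(-7)·(-8)/[(5)·(4)·(-4)·(-5)] = 7/25
L_3(-3) = (2)·(1)·(-3)·(-8)/[(9)·(8)·(4)·(-1)] = -1/6
L_4(-3) = (2)·(1)·(-3)·(-7)/[(10)·(9)·(5)·(1)] = 7/75
Sum: 1318·(-28/75) + 543·(7/6) + 3·(7/25) + 391·(-1/6) + 1038·(7/75) = 174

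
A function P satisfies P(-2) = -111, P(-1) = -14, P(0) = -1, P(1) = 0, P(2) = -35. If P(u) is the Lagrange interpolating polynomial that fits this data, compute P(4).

-789

Evaluate each Lagrange basis at u = 4:
L_0(4) = (5)·(4)·(3)·(2)/[(-1)·(-2)·(-3)·(-4)] = 5
L_1(4) = (6)·(4)·(3)·(2)/[(1)·(-1)·(-2)·(-3)] = -24
L_2(4) = (6)·(5)·(3)·(2)/[(2)·(1)·(-1)·(-2)] = 45
L_3(4) = (6)·(5)·(4)·(2)/[(3)·(2)·(1)·(-1)] = -40
L_4(4) = (6)·(5)·(4)·(3)/[(4)·(3)·(2)·(1)] = 15
Sum: (-111)·(5) + (-14)·(-24) + (-1)·(45) + 0 + (-35)·(15) = -789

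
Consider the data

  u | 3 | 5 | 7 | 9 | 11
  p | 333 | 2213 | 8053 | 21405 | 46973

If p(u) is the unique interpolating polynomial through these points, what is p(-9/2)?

Using Newton's divided-difference form:
p[3,5] = (2213 - 333) / (5 - 3) = 940
p[5,7] = (8053 - 2213) / (7 - 5) = 2920
p[7,9] = (21405 - 8053) / (9 - 7) = 6676
p[9,11] = (46973 - 21405) / (11 - 9) = 12784
p[3,5,7] = (2920 - 940) / (7 - 3) = 495
p[5,7,9] = (6676 - 2920) / (9 - 5) = 939
p[7,9,11] = (12784 - 6676) / (11 - 7) = 1527
p[3,5,7,9] = (939 - 495) / (9 - 3) = 74
p[5,7,9,11] = (1527 - 939) / (11 - 5) = 98
p[3,5,7,9,11] = (98 - 74) / (11 - 3) = 3
p(-9/2) = 333 + 940·(-15/2) + 495·(-15/2)·(-19/2) + 74·(-15/2)·(-19/2)·(-23/2) + 3·(-15/2)·(-19/2)·(-23/2)·(-27/2) = 17643/16

17643/16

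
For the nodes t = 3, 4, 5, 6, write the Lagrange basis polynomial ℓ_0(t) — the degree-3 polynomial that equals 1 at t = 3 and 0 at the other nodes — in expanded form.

ℓ_0(t) = (t - 4)(t - 5)(t - 6) / [(-1)·(-2)·(-3)]
       = (t^3 - 15t^2 + 74t - 120) / (-6)

ℓ_0(t) = -(1/6)t^3 + (5/2)t^2 - (37/3)t + 20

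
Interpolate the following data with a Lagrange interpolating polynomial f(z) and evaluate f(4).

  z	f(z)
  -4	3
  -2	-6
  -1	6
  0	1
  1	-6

Evaluate each Lagrange basis at z = 4:
L_0(4) = (6)·(5)·(4)·(3)/[(-2)·(-3)·(-4)·(-5)] = 3
L_1(4) = (8)·(5)·(4)·(3)/[(2)·(-1)·(-2)·(-3)] = -40
L_2(4) = (8)·(6)·(4)·(3)/[(3)·(1)·(-1)·(-2)] = 96
L_3(4) = (8)·(6)·(5)·(3)/[(4)·(2)·(1)·(-1)] = -90
L_4(4) = (8)·(6)·(5)·(4)/[(5)·(3)·(2)·(1)] = 32
Sum: 3·(3) + (-6)·(-40) + 6·(96) + 1·(-90) + (-6)·(32) = 543

543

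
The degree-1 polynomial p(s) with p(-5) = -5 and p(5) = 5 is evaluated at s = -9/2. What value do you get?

-9/2

Evaluate each Lagrange basis at s = -9/2:
L_0(-9/2) = (-19/2)/[(-10)] = 19/20
L_1(-9/2) = (1/2)/[(10)] = 1/20
Sum: (-5)·(19/20) + 5·(1/20) = -9/2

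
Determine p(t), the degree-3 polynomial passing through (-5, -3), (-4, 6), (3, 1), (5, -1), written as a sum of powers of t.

p(t) = (149/1260)t^3 - (53/105)t^2 - (3473/1260)t + 223/21

L_0(t) = (t + 4)(t - 3)(t - 5) / [-80] = -(1/80)t^3 + (1/20)t^2 + (17/80)t - 3/4
L_1(t) = (t + 5)(t - 3)(t - 5) / [63] = (1/63)t^3 - (1/21)t^2 - (25/63)t + 25/21
L_2(t) = (t + 5)(t + 4)(t - 5) / [-112] = -(1/112)t^3 - (1/28)t^2 + (25/112)t + 25/28
L_3(t) = (t + 5)(t + 4)(t - 3) / [180] = (1/180)t^3 + (1/30)t^2 - (7/180)t - 1/3
p(t) = (-3)·L_0 + 6·L_1 + 1·L_2 + (-1)·L_3
  (-3)·L_0(t) = (3/80)t^3 - (3/20)t^2 - (51/80)t + 9/4
  6·L_1(t) = (2/21)t^3 - (2/7)t^2 - (50/21)t + 50/7
  1·L_2(t) = -(1/112)t^3 - (1/28)t^2 + (25/112)t + 25/28
  (-1)·L_3(t) = -(1/180)t^3 - (1/30)t^2 + (7/180)t + 1/3
Adding term by term: (149/1260)t^3 - (53/105)t^2 - (3473/1260)t + 223/21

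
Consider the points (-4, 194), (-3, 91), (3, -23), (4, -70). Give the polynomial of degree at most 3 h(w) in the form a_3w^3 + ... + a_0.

h(w) = -2w^3 + 4w^2 - w - 2

Newton's divided differences:
h[-4,-3] = (91 - 194) / (-3 - (-4)) = -103
h[-3,3] = (-23 - 91) / (3 - (-3)) = -19
h[3,4] = (-70 - (-23)) / (4 - 3) = -47
h[-4,-3,3] = (-19 - (-103)) / (3 - (-4)) = 12
h[-3,3,4] = (-47 - (-19)) / (4 - (-3)) = -4
h[-4,-3,3,4] = (-4 - 12) / (4 - (-4)) = -2
h(w) = 194 + (-103)·(w + 4) + 12·(w + 4)(w + 3) + (-2)·(w + 4)(w + 3)(w - 3)
Expanding: h(w) = -2w^3 + 4w^2 - w - 2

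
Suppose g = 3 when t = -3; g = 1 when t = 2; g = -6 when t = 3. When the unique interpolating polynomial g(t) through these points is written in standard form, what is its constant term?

Build the Lagrange basis polynomials:
L_0(t) = (t - 2)(t - 3) / [30] = (1/30)t^2 - (1/6)t + 1/5
L_1(t) = (t + 3)(t - 3) / [-5] = -(1/5)t^2 + 9/5
L_2(t) = (t + 3)(t - 2) / [6] = (1/6)t^2 + (1/6)t - 1
g(t) = 3·L_0 + 1·L_1 + (-6)·L_2
Only the constant term is needed; take it from each L_i and combine:
3·(1/5) + 1·(9/5) + (-6)·(-1) = 42/5

42/5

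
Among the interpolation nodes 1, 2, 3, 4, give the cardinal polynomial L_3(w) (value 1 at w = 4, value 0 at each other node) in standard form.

L_3(w) = (w - 1)(w - 2)(w - 3) / [(3)·(2)·(1)]
       = (w^3 - 6w^2 + 11w - 6) / (6)

L_3(w) = (1/6)w^3 - w^2 + (11/6)w - 1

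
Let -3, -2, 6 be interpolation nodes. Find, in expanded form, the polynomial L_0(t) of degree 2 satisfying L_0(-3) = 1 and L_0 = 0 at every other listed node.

L_0(t) = (1/9)t^2 - (4/9)t - 4/3

L_0(t) = (t + 2)(t - 6) / [(-1)·(-9)]
       = (t^2 - 4t - 12) / (9)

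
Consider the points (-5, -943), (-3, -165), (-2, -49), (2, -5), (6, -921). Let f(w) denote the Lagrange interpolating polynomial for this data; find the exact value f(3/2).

Evaluate each Lagrange basis at w = 3/2:
L_0(3/2) = (9/2)·(7/2)·(-1/2)·(-9/2)/[(-2)·(-3)·(-7)·(-11)] = 27/352
L_1(3/2) = (13/2)·(7/2)·(-1/2)·(-9/2)/[(2)·(-1)·(-5)·(-9)] = -91/160
L_2(3/2) = (13/2)·(9/2)·(-1/2)·(-9/2)/[(3)·(1)·(-4)·(-8)] = 351/512
L_3(3/2) = (13/2)·(9/2)·(7/2)·(-9/2)/[(7)·(5)·(4)·(-4)] = 1053/1280
L_4(3/2) = (13/2)·(9/2)·(7/2)·(-1/2)/[(11)·(9)·(8)·(4)] = -91/5632
Sum: (-943)·(27/352) + (-165)·(-91/160) + (-49)·(351/512) + (-5)·(1053/1280) + (-921)·(-91/5632) = -21/16

-21/16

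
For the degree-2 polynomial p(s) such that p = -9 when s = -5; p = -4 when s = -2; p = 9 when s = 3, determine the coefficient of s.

149/60

Build the Lagrange basis polynomials:
L_0(s) = (s + 2)(s - 3) / [24] = (1/24)s^2 - (1/24)s - 1/4
L_1(s) = (s + 5)(s - 3) / [-15] = -(1/15)s^2 - (2/15)s + 1
L_2(s) = (s + 5)(s + 2) / [40] = (1/40)s^2 + (7/40)s + 1/4
p(s) = (-9)·L_0 + (-4)·L_1 + 9·L_2
Only the coefficient of s is needed; take it from each L_i and combine:
(-9)·(-1/24) + (-4)·(-2/15) + 9·(7/40) = 149/60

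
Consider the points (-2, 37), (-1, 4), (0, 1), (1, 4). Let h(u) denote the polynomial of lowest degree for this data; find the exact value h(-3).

Using Newton's divided-difference form:
h[-2,-1] = (4 - 37) / (-1 - (-2)) = -33
h[-1,0] = (1 - 4) / (0 - (-1)) = -3
h[0,1] = (4 - 1) / (1 - 0) = 3
h[-2,-1,0] = (-3 - (-33)) / (0 - (-2)) = 15
h[-1,0,1] = (3 - (-3)) / (1 - (-1)) = 3
h[-2,-1,0,1] = (3 - 15) / (1 - (-2)) = -4
h(-3) = 37 + (-33)·(-1) + 15·(-1)·(-2) + (-4)·(-1)·(-2)·(-3) = 124

124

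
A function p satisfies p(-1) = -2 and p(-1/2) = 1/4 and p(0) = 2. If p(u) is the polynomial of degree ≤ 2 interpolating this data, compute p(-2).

Using Newton's divided-difference form:
p[-1,-1/2] = (1/4 - (-2)) / (-1/2 - (-1)) = 9/2
p[-1/2,0] = (2 - 1/4) / (0 - (-1/2)) = 7/2
p[-1,-1/2,0] = (7/2 - 9/2) / (0 - (-1)) = -1
p(-2) = -2 + (9/2)·(-1) + (-1)·(-1)·(-3/2) = -8

-8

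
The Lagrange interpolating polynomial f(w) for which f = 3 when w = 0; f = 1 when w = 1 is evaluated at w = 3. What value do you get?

L_0(3) = (2)/[(-1)] = -2
L_1(3) = (3)/[(1)] = 3
Sum: 3·(-2) + 1·(3) = -3

-3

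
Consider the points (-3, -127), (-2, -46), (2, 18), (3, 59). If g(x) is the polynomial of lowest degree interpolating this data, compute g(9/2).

1699/8

Using Newton's divided-difference form:
g[-3,-2] = (-46 - (-127)) / (-2 - (-3)) = 81
g[-2,2] = (18 - (-46)) / (2 - (-2)) = 16
g[2,3] = (59 - 18) / (3 - 2) = 41
g[-3,-2,2] = (16 - 81) / (2 - (-3)) = -13
g[-2,2,3] = (41 - 16) / (3 - (-2)) = 5
g[-3,-2,2,3] = (5 - (-13)) / (3 - (-3)) = 3
g(9/2) = -127 + 81·(15/2) + (-13)·(15/2)·(13/2) + 3·(15/2)·(13/2)·(5/2) = 1699/8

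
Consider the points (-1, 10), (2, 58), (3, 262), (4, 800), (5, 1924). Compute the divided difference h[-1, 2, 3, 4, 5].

h[-1,2] = (58 - 10) / (2 - (-1)) = 16
h[2,3] = (262 - 58) / (3 - 2) = 204
h[3,4] = (800 - 262) / (4 - 3) = 538
h[4,5] = (1924 - 800) / (5 - 4) = 1124
h[-1,2,3] = (204 - 16) / (3 - (-1)) = 47
h[2,3,4] = (538 - 204) / (4 - 2) = 167
h[3,4,5] = (1124 - 538) / (5 - 3) = 293
h[-1,2,3,4] = (167 - 47) / (4 - (-1)) = 24
h[2,3,4,5] = (293 - 167) / (5 - 2) = 42
h[-1,2,3,4,5] = (42 - 24) / (5 - (-1)) = 3

3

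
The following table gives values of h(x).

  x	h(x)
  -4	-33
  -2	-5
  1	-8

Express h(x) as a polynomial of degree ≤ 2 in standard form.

h(x) = -3x^2 - 4x - 1

Newton's divided differences:
h[-4,-2] = (-5 - (-33)) / (-2 - (-4)) = 14
h[-2,1] = (-8 - (-5)) / (1 - (-2)) = -1
h[-4,-2,1] = (-1 - 14) / (1 - (-4)) = -3
h(x) = -33 + 14·(x + 4) + (-3)·(x + 4)(x + 2)
Expanding: h(x) = -3x^2 - 4x - 1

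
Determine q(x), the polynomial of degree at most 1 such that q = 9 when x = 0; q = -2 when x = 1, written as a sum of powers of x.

Build the Lagrange basis polynomials:
L_0(x) = (x - 1) / [-1] = -x + 1
L_1(x) = x / [1] = x
q(x) = 9·L_0 + (-2)·L_1
  9·L_0(x) = -9x + 9
  (-2)·L_1(x) = -2x
Adding term by term: -11x + 9

q(x) = -11x + 9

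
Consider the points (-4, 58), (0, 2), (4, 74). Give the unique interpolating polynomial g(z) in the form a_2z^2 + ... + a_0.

g(z) = 4z^2 + 2z + 2

Build the Lagrange basis polynomials:
L_0(z) = z(z - 4) / [32] = (1/32)z^2 - (1/8)z
L_1(z) = (z + 4)(z - 4) / [-16] = -(1/16)z^2 + 1
L_2(z) = (z + 4)z / [32] = (1/32)z^2 + (1/8)z
g(z) = 58·L_0 + 2·L_1 + 74·L_2
  58·L_0(z) = (29/16)z^2 - (29/4)z
  2·L_1(z) = -(1/8)z^2 + 2
  74·L_2(z) = (37/16)z^2 + (37/4)z
Adding term by term: 4z^2 + 2z + 2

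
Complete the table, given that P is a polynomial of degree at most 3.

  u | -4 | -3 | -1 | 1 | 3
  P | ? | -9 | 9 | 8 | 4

The 4 known values determine P uniquely (degree ≤ 3).
Evaluate each Lagrange basis at u = -4:
L_0(-4) = (-3)·(-5)·(-7)/[(-2)·(-4)·(-6)] = 35/16
L_1(-4) = (-1)·(-5)·(-7)/[(2)·(-2)·(-4)] = -35/16
L_2(-4) = (-1)·(-3)·(-7)/[(4)·(2)·(-2)] = 21/16
L_3(-4) = (-1)·(-3)·(-5)/[(6)·(4)·(2)] = -5/16
Sum: (-9)·(35/16) + 9·(-35/16) + 8·(21/16) + 4·(-5/16) = -241/8

-241/8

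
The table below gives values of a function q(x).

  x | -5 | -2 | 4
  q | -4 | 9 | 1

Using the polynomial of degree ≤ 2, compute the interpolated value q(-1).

Evaluate each Lagrange basis at x = -1:
L_0(-1) = (1)·(-5)/[(-3)·(-9)] = -5/27
L_1(-1) = (4)·(-5)/[(3)·(-6)] = 10/9
L_2(-1) = (4)·(1)/[(9)·(6)] = 2/27
Sum: (-4)·(-5/27) + 9·(10/9) + 1·(2/27) = 292/27

292/27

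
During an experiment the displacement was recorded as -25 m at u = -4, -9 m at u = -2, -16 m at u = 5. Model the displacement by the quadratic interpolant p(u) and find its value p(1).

Evaluate each Lagrange basis at u = 1:
L_0(1) = (3)·(-4)/[(-2)·(-9)] = -2/3
L_1(1) = (5)·(-4)/[(2)·(-7)] = 10/7
L_2(1) = (5)·(3)/[(9)·(7)] = 5/21
Sum: (-25)·(-2/3) + (-9)·(10/7) + (-16)·(5/21) = 0

0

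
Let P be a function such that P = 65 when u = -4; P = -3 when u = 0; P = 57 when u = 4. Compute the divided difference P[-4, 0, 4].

P[-4,0] = (-3 - 65) / (0 - (-4)) = -17
P[0,4] = (57 - (-3)) / (4 - 0) = 15
P[-4,0,4] = (15 - (-17)) / (4 - (-4)) = 4

4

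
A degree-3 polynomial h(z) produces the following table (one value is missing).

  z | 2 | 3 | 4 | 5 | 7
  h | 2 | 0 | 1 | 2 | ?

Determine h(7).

The 4 known values determine h uniquely (degree ≤ 3).
L_0(7) = (4)·(3)·(2)/[(-1)·(-2)·(-3)] = -4
L_1(7) = (5)·(3)·(2)/[(1)·(-1)·(-2)] = 15
L_2(7) = (5)·(4)·(2)/[(2)·(1)·(-1)] = -20
L_3(7) = (5)·(4)·(3)/[(3)·(2)·(1)] = 10
Sum: 2·(-4) + 0 + 1·(-20) + 2·(10) = -8

-8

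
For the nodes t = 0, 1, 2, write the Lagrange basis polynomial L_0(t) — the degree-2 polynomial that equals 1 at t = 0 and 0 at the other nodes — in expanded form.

L_0(t) = (1/2)t^2 - (3/2)t + 1

L_0(t) = (t - 1)(t - 2) / [(-1)·(-2)]
       = (t^2 - 3t + 2) / (2)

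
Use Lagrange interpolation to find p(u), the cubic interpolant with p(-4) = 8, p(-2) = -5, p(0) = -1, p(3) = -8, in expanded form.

Build the Lagrange basis polynomials:
L_0(u) = (u + 2)u(u - 3) / [-56] = -(1/56)u^3 + (1/56)u^2 + (3/28)u
L_1(u) = (u + 4)u(u - 3) / [20] = (1/20)u^3 + (1/20)u^2 - (3/5)u
L_2(u) = (u + 4)(u + 2)(u - 3) / [-24] = -(1/24)u^3 - (1/8)u^2 + (5/12)u + 1
L_3(u) = (u + 4)(u + 2)u / [105] = (1/105)u^3 + (2/35)u^2 + (8/105)u
p(u) = 8·L_0 + (-5)·L_1 + (-1)·L_2 + (-8)·L_3
  8·L_0(u) = -(1/7)u^3 + (1/7)u^2 + (6/7)u
  (-5)·L_1(u) = -(1/4)u^3 - (1/4)u^2 + 3u
  (-1)·L_2(u) = (1/24)u^3 + (1/8)u^2 - (5/12)u - 1
  (-8)·L_3(u) = -(8/105)u^3 - (16/35)u^2 - (64/105)u
Adding term by term: -(359/840)u^3 - (123/280)u^2 + (1189/420)u - 1

p(u) = -(359/840)u^3 - (123/280)u^2 + (1189/420)u - 1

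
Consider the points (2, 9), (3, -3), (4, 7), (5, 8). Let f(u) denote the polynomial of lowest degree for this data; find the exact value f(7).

L_0(7) = (4)·(3)·(2)/[(-1)·(-2)·(-3)] = -4
L_1(7) = (5)·(3)·(2)/[(1)·(-1)·(-2)] = 15
L_2(7) = (5)·(4)·(2)/[(2)·(1)·(-1)] = -20
L_3(7) = (5)·(4)·(3)/[(3)·(2)·(1)] = 10
Sum: 9·(-4) + (-3)·(15) + 7·(-20) + 8·(10) = -141

-141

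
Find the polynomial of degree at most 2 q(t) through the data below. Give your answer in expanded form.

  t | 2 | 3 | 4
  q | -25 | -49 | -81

Build the Lagrange basis polynomials:
L_0(t) = (t - 3)(t - 4) / [2] = (1/2)t^2 - (7/2)t + 6
L_1(t) = (t - 2)(t - 4) / [-1] = -t^2 + 6t - 8
L_2(t) = (t - 2)(t - 3) / [2] = (1/2)t^2 - (5/2)t + 3
q(t) = (-25)·L_0 + (-49)·L_1 + (-81)·L_2
  (-25)·L_0(t) = -(25/2)t^2 + (175/2)t - 150
  (-49)·L_1(t) = 49t^2 - 294t + 392
  (-81)·L_2(t) = -(81/2)t^2 + (405/2)t - 243
Adding term by term: -4t^2 - 4t - 1

q(t) = -4t^2 - 4t - 1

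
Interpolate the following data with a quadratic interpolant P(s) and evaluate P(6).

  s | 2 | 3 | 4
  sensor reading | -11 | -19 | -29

Using Newton's divided-difference form:
P[2,3] = (-19 - (-11)) / (3 - 2) = -8
P[3,4] = (-29 - (-19)) / (4 - 3) = -10
P[2,3,4] = (-10 - (-8)) / (4 - 2) = -1
P(6) = -11 + (-8)·(4) + (-1)·(4)·(3) = -55

-55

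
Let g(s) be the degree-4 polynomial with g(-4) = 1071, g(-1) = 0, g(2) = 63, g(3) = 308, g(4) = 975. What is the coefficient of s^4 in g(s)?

The leading coefficient equals the top divided difference g[-4,-1,2,3,4].
g[-4,-1] = (0 - 1071) / (-1 - (-4)) = -357
g[-1,2] = (63 - 0) / (2 - (-1)) = 21
g[2,3] = (308 - 63) / (3 - 2) = 245
g[3,4] = (975 - 308) / (4 - 3) = 667
g[-4,-1,2] = (21 - (-357)) / (2 - (-4)) = 63
g[-1,2,3] = (245 - 21) / (3 - (-1)) = 56
g[2,3,4] = (667 - 245) / (4 - 2) = 211
g[-4,-1,2,3] = (56 - 63) / (3 - (-4)) = -1
g[-1,2,3,4] = (211 - 56) / (4 - (-1)) = 31
g[-4,-1,2,3,4] = (31 - (-1)) / (4 - (-4)) = 4

4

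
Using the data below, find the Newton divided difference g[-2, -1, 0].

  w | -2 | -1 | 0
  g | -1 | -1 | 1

1

g[-2,-1] = (-1 - (-1)) / (-1 - (-2)) = 0
g[-1,0] = (1 - (-1)) / (0 - (-1)) = 2
g[-2,-1,0] = (2 - 0) / (0 - (-2)) = 1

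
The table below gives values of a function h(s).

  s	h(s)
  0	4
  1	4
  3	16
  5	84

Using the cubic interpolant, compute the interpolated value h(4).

Using Newton's divided-difference form:
h[0,1] = (4 - 4) / (1 - 0) = 0
h[1,3] = (16 - 4) / (3 - 1) = 6
h[3,5] = (84 - 16) / (5 - 3) = 34
h[0,1,3] = (6 - 0) / (3 - 0) = 2
h[1,3,5] = (34 - 6) / (5 - 1) = 7
h[0,1,3,5] = (7 - 2) / (5 - 0) = 1
h(4) = 4 + 0·(4) + 2·(4)·(3) + 1·(4)·(3)·(1) = 40

40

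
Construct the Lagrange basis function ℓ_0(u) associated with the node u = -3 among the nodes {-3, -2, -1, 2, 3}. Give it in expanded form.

ℓ_0(u) = (1/60)u^4 - (1/30)u^3 - (7/60)u^2 + (2/15)u + 1/5

ℓ_0(u) = (u + 2)(u + 1)(u - 2)(u - 3) / [(-1)·(-2)·(-5)·(-6)]
       = (u^4 - 2u^3 - 7u^2 + 8u + 12) / (60)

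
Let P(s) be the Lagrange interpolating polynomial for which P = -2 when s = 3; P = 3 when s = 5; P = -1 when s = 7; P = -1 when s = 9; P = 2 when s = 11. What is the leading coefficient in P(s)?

-7/192

The leading coefficient equals the top divided difference P[3,5,7,9,11].
P[3,5] = (3 - (-2)) / (5 - 3) = 5/2
P[5,7] = (-1 - 3) / (7 - 5) = -2
P[7,9] = (-1 - (-1)) / (9 - 7) = 0
P[9,11] = (2 - (-1)) / (11 - 9) = 3/2
P[3,5,7] = (-2 - 5/2) / (7 - 3) = -9/8
P[5,7,9] = (0 - (-2)) / (9 - 5) = 1/2
P[7,9,11] = (3/2 - 0) / (11 - 7) = 3/8
P[3,5,7,9] = (1/2 - (-9/8)) / (9 - 3) = 13/48
P[5,7,9,11] = (3/8 - 1/2) / (11 - 5) = -1/48
P[3,5,7,9,11] = (-1/48 - 13/48) / (11 - 3) = -7/192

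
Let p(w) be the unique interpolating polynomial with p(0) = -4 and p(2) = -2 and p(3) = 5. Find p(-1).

L_0(-1) = (-3)·(-4)/[(-2)·(-3)] = 2
L_1(-1) = (-1)·(-4)/[(2)·(-1)] = -2
L_2(-1) = (-1)·(-3)/[(3)·(1)] = 1
Sum: (-4)·(2) + (-2)·(-2) + 5·(1) = 1

1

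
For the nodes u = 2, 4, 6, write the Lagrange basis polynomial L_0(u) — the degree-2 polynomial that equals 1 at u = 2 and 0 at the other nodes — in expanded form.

L_0(u) = (u - 4)(u - 6) / [(-2)·(-4)]
       = (u^2 - 10u + 24) / (8)

L_0(u) = (1/8)u^2 - (5/4)u + 3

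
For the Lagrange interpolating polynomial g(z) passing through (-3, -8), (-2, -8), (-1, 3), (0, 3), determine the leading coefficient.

L_0(z) = (z + 2)(z + 1)z / [-6] = -(1/6)z^3 - (1/2)z^2 - (1/3)z
L_1(z) = (z + 3)(z + 1)z / [2] = (1/2)z^3 + 2z^2 + (3/2)z
L_2(z) = (z + 3)(z + 2)z / [-2] = -(1/2)z^3 - (5/2)z^2 - 3z
L_3(z) = (z + 3)(z + 2)(z + 1) / [6] = (1/6)z^3 + z^2 + (11/6)z + 1
g(z) = (-8)·L_0 + (-8)·L_1 + 3·L_2 + 3·L_3
Only the coefficient of z^3 is needed; take it from each L_i and combine:
(-8)·(-1/6) + (-8)·(1/2) + 3·(-1/2) + 3·(1/6) = -11/3

-11/3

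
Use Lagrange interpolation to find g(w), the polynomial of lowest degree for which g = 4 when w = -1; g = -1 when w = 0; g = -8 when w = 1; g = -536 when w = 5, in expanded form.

L_0(w) = w(w - 1)(w - 5) / [-12] = -(1/12)w^3 + (1/2)w^2 - (5/12)w
L_1(w) = (w + 1)(w - 1)(w - 5) / [5] = (1/5)w^3 - w^2 - (1/5)w + 1
L_2(w) = (w + 1)w(w - 5) / [-8] = -(1/8)w^3 + (1/2)w^2 + (5/8)w
L_3(w) = (w + 1)w(w - 1) / [120] = (1/120)w^3 - (1/120)w
g(w) = 4·L_0 + (-1)·L_1 + (-8)·L_2 + (-536)·L_3
  4·L_0(w) = -(1/3)w^3 + 2w^2 - (5/3)w
  (-1)·L_1(w) = -(1/5)w^3 + w^2 + (1/5)w - 1
  (-8)·L_2(w) = w^3 - 4w^2 - 5w
  (-536)·L_3(w) = -(67/15)w^3 + (67/15)w
Adding term by term: -4w^3 - w^2 - 2w - 1

g(w) = -4w^3 - w^2 - 2w - 1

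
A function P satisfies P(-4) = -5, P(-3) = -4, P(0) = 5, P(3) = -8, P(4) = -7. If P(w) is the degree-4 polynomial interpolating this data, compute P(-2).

43/84

Using Newton's divided-difference form:
P[-4,-3] = (-4 - (-5)) / (-3 - (-4)) = 1
P[-3,0] = (5 - (-4)) / (0 - (-3)) = 3
P[0,3] = (-8 - 5) / (3 - 0) = -13/3
P[3,4] = (-7 - (-8)) / (4 - 3) = 1
P[-4,-3,0] = (3 - 1) / (0 - (-4)) = 1/2
P[-3,0,3] = (-13/3 - 3) / (3 - (-3)) = -11/9
P[0,3,4] = (1 - (-13/3)) / (4 - 0) = 4/3
P[-4,-3,0,3] = (-11/9 - 1/2) / (3 - (-4)) = -31/126
P[-3,0,3,4] = (4/3 - (-11/9)) / (4 - (-3)) = 23/63
P[-4,-3,0,3,4] = (23/63 - (-31/126)) / (4 - (-4)) = 11/144
P(-2) = -5 + 1·(2) + (1/2)·(2)·(1) + (-31/126)·(2)·(1)·(-2) + (11/144)·(2)·(1)·(-2)·(-5) = 43/84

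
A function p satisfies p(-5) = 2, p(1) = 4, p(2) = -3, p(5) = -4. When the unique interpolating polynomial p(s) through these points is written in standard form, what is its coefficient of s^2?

Build the Lagrange basis polynomials:
L_0(s) = (s - 1)(s - 2)(s - 5) / [-420] = -(1/420)s^3 + (2/105)s^2 - (17/420)s + 1/42
L_1(s) = (s + 5)(s - 2)(s - 5) / [24] = (1/24)s^3 - (1/12)s^2 - (25/24)s + 25/12
L_2(s) = (s + 5)(s - 1)(s - 5) / [-21] = -(1/21)s^3 + (1/21)s^2 + (25/21)s - 25/21
L_3(s) = (s + 5)(s - 1)(s - 2) / [120] = (1/120)s^3 + (1/60)s^2 - (13/120)s + 1/12
p(s) = 2·L_0 + 4·L_1 + (-3)·L_2 + (-4)·L_3
Only the coefficient of s^2 is needed; take it from each L_i and combine:
2·(2/105) + 4·(-1/12) + (-3)·(1/21) + (-4)·(1/60) = -53/105

-53/105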